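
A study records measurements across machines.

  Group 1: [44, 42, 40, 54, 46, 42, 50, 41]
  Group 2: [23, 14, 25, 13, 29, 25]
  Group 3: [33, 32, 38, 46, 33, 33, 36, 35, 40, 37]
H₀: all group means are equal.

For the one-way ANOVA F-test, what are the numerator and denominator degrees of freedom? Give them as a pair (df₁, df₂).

k = 3 groups, N = 24 total
df = (k−1, N−k) = (3−1, 24−3) = (2, 21)

degrees of freedom = [2, 21]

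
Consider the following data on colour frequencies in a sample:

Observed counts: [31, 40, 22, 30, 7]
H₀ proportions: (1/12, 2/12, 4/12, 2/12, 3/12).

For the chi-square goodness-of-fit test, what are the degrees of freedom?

df = k − 1 = 5 − 1 = 4

degrees of freedom = 4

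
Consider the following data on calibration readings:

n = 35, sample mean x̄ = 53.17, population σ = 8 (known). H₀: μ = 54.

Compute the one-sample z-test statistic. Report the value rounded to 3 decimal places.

test statistic = -0.614

SE = σ/√n = 8/√35 = 1.3522
z = (x̄−μ₀)/SE = (53.17−54)/1.3522 = -0.6138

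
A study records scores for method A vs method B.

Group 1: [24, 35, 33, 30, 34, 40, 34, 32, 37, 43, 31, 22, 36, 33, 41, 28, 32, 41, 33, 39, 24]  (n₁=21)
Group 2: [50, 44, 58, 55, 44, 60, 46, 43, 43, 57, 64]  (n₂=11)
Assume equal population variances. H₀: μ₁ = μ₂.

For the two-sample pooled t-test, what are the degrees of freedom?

degrees of freedom = 30

df = n₁ + n₂ − 2 = 21 + 11 − 2 = 30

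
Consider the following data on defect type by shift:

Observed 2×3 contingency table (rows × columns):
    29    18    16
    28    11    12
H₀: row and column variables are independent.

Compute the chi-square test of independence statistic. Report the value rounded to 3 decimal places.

test statistic = 1.027

Row totals [63, 51], col totals [57, 29, 28], n=114
χ² = (29−31.50)²/31.50 + (18−16.03)²/16.03 + (16−15.47)²/15.47 + (28−25.50)²/25.50 + (11−12.97)²/12.97 + (12−12.53)²/12.53 = 1.0268
df = 2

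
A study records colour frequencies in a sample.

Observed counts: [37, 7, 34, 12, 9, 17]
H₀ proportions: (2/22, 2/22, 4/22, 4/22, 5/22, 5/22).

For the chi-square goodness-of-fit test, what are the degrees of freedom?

degrees of freedom = 5

df = k − 1 = 6 − 1 = 5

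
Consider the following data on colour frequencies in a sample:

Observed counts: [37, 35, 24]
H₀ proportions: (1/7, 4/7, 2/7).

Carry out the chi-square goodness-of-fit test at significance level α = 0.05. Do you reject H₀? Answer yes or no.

n = 96; E_i = n·p_i = [13.71, 54.86, 27.43]
χ² = (37−13.71)²/13.71 + (35−54.86)²/54.86 + (24−27.43)²/27.43 = 47.1536
df = 2
p-value (upper-tail) = 0.00000
At α=0.05: p < α → reject H₀

reject H₀: yes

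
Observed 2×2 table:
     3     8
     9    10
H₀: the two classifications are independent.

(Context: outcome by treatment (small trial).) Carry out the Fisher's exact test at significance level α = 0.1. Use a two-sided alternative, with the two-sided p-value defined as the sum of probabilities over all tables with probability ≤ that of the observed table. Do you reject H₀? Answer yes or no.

reject H₀: no

Margins: r₁=11, r₂=19, c₁=12, c₂=18, n=30
p_obs = C(11,3)·C(19,9)/C(30,12); sum pmf over tables with pmf ≤ p_obs
p-value (two-sided) = 0.44248
At α=0.1: p ≥ α → fail to reject H₀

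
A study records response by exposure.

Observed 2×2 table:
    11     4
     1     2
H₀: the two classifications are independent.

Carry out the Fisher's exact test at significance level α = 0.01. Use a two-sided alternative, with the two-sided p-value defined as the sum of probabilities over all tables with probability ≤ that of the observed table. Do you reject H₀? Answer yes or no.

Margins: r₁=15, r₂=3, c₁=12, c₂=6, n=18
p_obs = C(15,11)·C(3,1)/C(18,12); sum pmf over tables with pmf ≤ p_obs
p-value (two-sided) = 0.24510
At α=0.01: p ≥ α → fail to reject H₀

reject H₀: no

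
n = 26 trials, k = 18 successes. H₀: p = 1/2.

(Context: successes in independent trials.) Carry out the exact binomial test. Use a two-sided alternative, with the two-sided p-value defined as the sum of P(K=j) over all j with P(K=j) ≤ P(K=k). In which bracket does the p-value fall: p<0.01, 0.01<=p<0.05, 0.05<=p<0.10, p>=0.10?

p-value bracket: 0.05<=p<0.10

Exact binomial: n=26, k=18, p₀=1/2=0.5000
P(X=j) = C(n,j)·p₀^j·(1−p₀)^(n−j); p = Σ P(X=j) over j with P(X=j) ≤ P(X=18)
p-value (two-sided) = 0.07552
→ bracket: 0.05<=p<0.10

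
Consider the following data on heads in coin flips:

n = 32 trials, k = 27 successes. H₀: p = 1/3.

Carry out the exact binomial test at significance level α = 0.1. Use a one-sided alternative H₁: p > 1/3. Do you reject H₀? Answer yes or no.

reject H₀: yes

Exact binomial: n=32, k=27, p₀=1/3=0.3333
P(X≥27) from Σ C(n,i)·p₀^i·(1−p₀)^(n−i)
p-value (one-sided, H₁ greater) = 0.00000
At α=0.1: p < α → reject H₀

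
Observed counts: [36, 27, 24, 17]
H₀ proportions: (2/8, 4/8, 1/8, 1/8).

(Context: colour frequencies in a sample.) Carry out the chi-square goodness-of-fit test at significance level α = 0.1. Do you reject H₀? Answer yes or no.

reject H₀: yes

n = 104; E_i = n·p_i = [26.00, 52.00, 13.00, 13.00]
χ² = (36−26.00)²/26.00 + (27−52.00)²/52.00 + (24−13.00)²/13.00 + (17−13.00)²/13.00 = 26.4038
df = 3
p-value (upper-tail) = 0.00001
At α=0.1: p < α → reject H₀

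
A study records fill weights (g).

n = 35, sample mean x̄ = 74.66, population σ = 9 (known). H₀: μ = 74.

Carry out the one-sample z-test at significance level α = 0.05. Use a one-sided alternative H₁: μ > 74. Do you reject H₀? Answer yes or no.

reject H₀: no

SE = σ/√n = 9/√35 = 1.5213
z = (x̄−μ₀)/SE = (74.66−74)/1.5213 = 0.4338
p-value (one-sided, H₁ greater) = 0.33220
At α=0.05: p ≥ α → fail to reject H₀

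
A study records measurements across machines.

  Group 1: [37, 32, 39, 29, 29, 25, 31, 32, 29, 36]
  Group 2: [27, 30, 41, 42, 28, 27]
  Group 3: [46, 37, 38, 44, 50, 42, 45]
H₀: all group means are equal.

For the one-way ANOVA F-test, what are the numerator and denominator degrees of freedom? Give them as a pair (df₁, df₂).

degrees of freedom = [2, 20]

k = 3 groups, N = 23 total
df = (k−1, N−k) = (3−1, 23−3) = (2, 20)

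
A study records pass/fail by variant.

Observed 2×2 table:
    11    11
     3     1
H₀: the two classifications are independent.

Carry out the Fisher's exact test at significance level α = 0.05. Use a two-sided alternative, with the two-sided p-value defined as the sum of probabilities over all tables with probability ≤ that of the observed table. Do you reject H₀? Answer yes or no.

Margins: r₁=22, r₂=4, c₁=14, c₂=12, n=26
p_obs = C(22,11)·C(4,3)/C(26,14); sum pmf over tables with pmf ≤ p_obs
p-value (two-sided) = 0.59826
At α=0.05: p ≥ α → fail to reject H₀

reject H₀: no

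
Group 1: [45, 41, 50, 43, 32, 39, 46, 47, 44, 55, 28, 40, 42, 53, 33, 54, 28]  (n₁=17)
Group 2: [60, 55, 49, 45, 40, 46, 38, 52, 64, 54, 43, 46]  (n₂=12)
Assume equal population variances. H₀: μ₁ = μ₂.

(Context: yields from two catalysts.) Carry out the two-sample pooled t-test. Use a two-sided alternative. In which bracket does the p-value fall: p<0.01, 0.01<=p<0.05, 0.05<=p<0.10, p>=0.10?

p-value bracket: 0.01<=p<0.05

x̄₁=42.353, s₁=8.433, n₁=17
x̄₂=49.333, s₂=7.901, n₂=12
s_p² = [16·8.433² + 11·7.901²]/27 = 67.5759
SE = √(s_p²·(1/17+1/12)) = 3.0994
t = (42.353−49.333)/3.0994 = -2.2522
df = 27
p-value (two-sided) = 0.03265
→ bracket: 0.01<=p<0.05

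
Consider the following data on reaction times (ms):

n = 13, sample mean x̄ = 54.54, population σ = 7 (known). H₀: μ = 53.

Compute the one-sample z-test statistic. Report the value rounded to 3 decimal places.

SE = σ/√n = 7/√13 = 1.9415
z = (x̄−μ₀)/SE = (54.54−53)/1.9415 = 0.7932

test statistic = 0.793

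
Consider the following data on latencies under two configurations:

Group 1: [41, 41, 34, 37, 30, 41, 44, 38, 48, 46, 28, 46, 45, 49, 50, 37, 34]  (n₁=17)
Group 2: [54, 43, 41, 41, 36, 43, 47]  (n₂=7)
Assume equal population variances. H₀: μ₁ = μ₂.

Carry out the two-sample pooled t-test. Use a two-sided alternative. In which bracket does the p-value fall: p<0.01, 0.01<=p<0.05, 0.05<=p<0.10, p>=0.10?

x̄₁=40.529, s₁=6.587, n₁=17
x̄₂=43.571, s₂=5.653, n₂=7
s_p² = [16·6.587² + 6·5.653²]/22 = 40.2704
SE = √(s_p²·(1/17+1/7)) = 2.8499
t = (40.529−43.571)/2.8499 = -1.0674
df = 22
p-value (two-sided) = 0.29735
→ bracket: p>=0.10

p-value bracket: p>=0.10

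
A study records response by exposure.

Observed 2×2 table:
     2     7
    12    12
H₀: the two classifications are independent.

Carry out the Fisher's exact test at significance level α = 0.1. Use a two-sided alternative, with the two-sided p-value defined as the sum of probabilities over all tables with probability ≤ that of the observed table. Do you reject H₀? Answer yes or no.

reject H₀: no

Margins: r₁=9, r₂=24, c₁=14, c₂=19, n=33
p_obs = C(9,2)·C(24,12)/C(33,14); sum pmf over tables with pmf ≤ p_obs
p-value (two-sided) = 0.24092
At α=0.1: p ≥ α → fail to reject H₀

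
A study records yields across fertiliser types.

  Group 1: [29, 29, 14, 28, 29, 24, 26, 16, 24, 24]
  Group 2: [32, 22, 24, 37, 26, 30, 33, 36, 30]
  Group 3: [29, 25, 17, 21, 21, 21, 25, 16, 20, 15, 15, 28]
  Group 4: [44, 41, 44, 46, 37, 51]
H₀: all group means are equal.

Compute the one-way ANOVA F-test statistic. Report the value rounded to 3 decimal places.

Group means [24.30, 30.00, 21.08, 43.83], grand mean 27.811
SSB = Σnᵢ(x̄ᵢ−x̄)² = 2249.826; SSW = ΣΣ(x−x̄ᵢ)² = 841.850
MSB = 2249.826/3 = 749.9419; MSW = 841.850/33 = 25.5106
F = MSB/MSW = 29.3973
df = (3, 33)

test statistic = 29.397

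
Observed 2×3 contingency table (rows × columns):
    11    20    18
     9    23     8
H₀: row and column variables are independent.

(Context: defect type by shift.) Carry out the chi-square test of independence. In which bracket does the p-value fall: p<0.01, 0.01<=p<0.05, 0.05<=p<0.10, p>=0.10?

Row totals [49, 40], col totals [20, 43, 26], n=89
χ² = (11−11.01)²/11.01 + (20−23.67)²/23.67 + (18−14.31)²/14.31 + (9−8.99)²/8.99 + (23−19.33)²/19.33 + (8−11.69)²/11.69 = 3.3799
df = 2
p-value (upper-tail) = 0.18453
→ bracket: p>=0.10

p-value bracket: p>=0.10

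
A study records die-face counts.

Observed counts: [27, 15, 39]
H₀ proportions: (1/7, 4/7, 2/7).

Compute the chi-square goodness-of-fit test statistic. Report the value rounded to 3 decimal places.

test statistic = 52.583

n = 81; E_i = n·p_i = [11.57, 46.29, 23.14]
χ² = (27−11.57)²/11.57 + (15−46.29)²/46.29 + (39−23.14)²/23.14 = 52.5833
df = 2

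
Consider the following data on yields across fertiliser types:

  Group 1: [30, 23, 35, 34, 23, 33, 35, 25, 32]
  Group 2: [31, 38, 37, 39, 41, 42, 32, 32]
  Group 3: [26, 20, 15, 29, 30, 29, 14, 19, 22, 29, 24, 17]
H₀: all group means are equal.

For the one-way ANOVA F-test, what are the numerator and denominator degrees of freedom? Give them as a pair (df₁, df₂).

degrees of freedom = [2, 26]

k = 3 groups, N = 29 total
df = (k−1, N−k) = (3−1, 29−3) = (2, 26)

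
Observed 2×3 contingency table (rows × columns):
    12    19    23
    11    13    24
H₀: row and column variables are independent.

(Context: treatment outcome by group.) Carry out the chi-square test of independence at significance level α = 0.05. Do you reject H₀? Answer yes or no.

Row totals [54, 48], col totals [23, 32, 47], n=102
χ² = (12−12.18)²/12.18 + (19−16.94)²/16.94 + (23−24.88)²/24.88 + (11−10.82)²/10.82 + (13−15.06)²/15.06 + (24−22.12)²/22.12 = 0.8397
df = 2
p-value (upper-tail) = 0.65714
At α=0.05: p ≥ α → fail to reject H₀

reject H₀: no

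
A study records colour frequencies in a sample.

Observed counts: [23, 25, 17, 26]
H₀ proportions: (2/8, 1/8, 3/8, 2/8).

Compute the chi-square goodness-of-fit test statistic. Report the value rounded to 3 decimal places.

n = 91; E_i = n·p_i = [22.75, 11.38, 34.12, 22.75]
χ² = (23−22.75)²/22.75 + (25−11.38)²/11.38 + (17−34.12)²/34.12 + (26−22.75)²/22.75 = 25.3810
df = 3

test statistic = 25.381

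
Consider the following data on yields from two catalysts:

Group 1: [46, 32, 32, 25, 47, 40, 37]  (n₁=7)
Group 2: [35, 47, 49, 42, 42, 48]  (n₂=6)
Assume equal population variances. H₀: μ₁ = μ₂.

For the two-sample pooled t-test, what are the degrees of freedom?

degrees of freedom = 11

df = n₁ + n₂ − 2 = 7 + 6 − 2 = 11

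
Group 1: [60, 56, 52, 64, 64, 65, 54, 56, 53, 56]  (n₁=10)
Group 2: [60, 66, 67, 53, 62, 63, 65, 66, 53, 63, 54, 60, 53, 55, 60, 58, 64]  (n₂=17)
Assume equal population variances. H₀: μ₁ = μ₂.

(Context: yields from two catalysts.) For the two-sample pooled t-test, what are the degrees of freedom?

degrees of freedom = 25

df = n₁ + n₂ − 2 = 10 + 17 − 2 = 25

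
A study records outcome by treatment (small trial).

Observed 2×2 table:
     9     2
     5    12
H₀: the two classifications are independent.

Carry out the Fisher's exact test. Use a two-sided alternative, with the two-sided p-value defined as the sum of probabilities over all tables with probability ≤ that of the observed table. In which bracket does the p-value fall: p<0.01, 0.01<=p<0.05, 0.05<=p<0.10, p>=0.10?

p-value bracket: 0.01<=p<0.05

Margins: r₁=11, r₂=17, c₁=14, c₂=14, n=28
p_obs = C(11,9)·C(17,5)/C(28,14); sum pmf over tables with pmf ≤ p_obs
p-value (two-sided) = 0.01831
→ bracket: 0.01<=p<0.05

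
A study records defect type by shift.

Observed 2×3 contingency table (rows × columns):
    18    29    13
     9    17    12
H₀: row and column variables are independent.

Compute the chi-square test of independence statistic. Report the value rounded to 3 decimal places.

Row totals [60, 38], col totals [27, 46, 25], n=98
χ² = (18−16.53)²/16.53 + (29−28.16)²/28.16 + (13−15.31)²/15.31 + (9−10.47)²/10.47 + (17−17.84)²/17.84 + (12−9.69)²/9.69 = 1.2970
df = 2

test statistic = 1.297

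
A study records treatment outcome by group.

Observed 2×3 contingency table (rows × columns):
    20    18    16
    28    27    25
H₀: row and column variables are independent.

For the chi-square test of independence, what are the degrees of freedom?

degrees of freedom = 2

df = (r−1)(c−1) = (2−1)·(3−1) = 2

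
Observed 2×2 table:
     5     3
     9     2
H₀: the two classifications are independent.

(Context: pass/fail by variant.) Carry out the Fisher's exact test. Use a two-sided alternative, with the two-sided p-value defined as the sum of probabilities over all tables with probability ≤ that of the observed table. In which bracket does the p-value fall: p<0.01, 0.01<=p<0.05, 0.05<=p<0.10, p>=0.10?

p-value bracket: p>=0.10

Margins: r₁=8, r₂=11, c₁=14, c₂=5, n=19
p_obs = C(8,5)·C(11,9)/C(19,14); sum pmf over tables with pmf ≤ p_obs
p-value (two-sided) = 0.60268
→ bracket: p>=0.10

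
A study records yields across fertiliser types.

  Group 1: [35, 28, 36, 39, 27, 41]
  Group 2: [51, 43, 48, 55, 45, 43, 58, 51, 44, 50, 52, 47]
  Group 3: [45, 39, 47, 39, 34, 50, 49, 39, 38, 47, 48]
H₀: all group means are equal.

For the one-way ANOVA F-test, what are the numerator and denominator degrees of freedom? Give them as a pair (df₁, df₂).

k = 3 groups, N = 29 total
df = (k−1, N−k) = (3−1, 29−3) = (2, 26)

degrees of freedom = [2, 26]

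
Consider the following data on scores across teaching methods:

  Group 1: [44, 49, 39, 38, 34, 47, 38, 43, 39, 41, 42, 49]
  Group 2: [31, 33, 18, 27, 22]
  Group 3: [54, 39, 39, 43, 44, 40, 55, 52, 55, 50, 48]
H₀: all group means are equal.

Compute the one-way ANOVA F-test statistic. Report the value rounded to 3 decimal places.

test statistic = 23.491

Group means [41.92, 26.20, 47.18], grand mean 41.179
SSB = Σnᵢ(x̄ᵢ−x̄)² = 1524.754; SSW = ΣΣ(x−x̄ᵢ)² = 811.353
MSB = 1524.754/2 = 762.3771; MSW = 811.353/25 = 32.4541
F = MSB/MSW = 23.4909
df = (2, 25)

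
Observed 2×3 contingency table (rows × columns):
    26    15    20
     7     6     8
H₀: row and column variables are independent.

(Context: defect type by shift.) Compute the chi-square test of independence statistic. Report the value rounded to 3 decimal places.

test statistic = 0.561

Row totals [61, 21], col totals [33, 21, 28], n=82
χ² = (26−24.55)²/24.55 + (15−15.62)²/15.62 + (20−20.83)²/20.83 + (7−8.45)²/8.45 + (6−5.38)²/5.38 + (8−7.17)²/7.17 = 0.5606
df = 2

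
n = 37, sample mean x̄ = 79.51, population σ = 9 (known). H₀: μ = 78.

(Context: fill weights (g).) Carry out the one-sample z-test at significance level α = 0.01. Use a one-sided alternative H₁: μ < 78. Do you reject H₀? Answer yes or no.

SE = σ/√n = 9/√37 = 1.4796
z = (x̄−μ₀)/SE = (79.51−78)/1.4796 = 1.0206
p-value (one-sided, H₁ less) = 0.84627
At α=0.01: p ≥ α → fail to reject H₀

reject H₀: no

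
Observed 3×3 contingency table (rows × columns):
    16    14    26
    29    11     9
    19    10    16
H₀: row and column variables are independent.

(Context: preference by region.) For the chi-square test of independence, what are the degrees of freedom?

df = (r−1)(c−1) = (3−1)·(3−1) = 4

degrees of freedom = 4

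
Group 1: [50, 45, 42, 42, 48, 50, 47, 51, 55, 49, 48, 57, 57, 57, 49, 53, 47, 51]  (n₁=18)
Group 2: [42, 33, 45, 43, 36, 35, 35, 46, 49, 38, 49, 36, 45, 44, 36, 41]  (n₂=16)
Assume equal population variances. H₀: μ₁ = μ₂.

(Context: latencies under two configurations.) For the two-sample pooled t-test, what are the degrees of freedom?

df = n₁ + n₂ − 2 = 18 + 16 − 2 = 32

degrees of freedom = 32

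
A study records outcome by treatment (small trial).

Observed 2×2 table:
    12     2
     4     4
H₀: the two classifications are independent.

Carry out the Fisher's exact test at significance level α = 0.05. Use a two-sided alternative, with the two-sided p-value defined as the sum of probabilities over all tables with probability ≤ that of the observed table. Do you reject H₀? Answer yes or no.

Margins: r₁=14, r₂=8, c₁=16, c₂=6, n=22
p_obs = C(14,12)·C(8,4)/C(22,16); sum pmf over tables with pmf ≤ p_obs
p-value (two-sided) = 0.13650
At α=0.05: p ≥ α → fail to reject H₀

reject H₀: no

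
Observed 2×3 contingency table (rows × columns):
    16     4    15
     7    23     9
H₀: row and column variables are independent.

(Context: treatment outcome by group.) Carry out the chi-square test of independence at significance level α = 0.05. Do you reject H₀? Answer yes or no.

Row totals [35, 39], col totals [23, 27, 24], n=74
χ² = (16−10.88)²/10.88 + (4−12.77)²/12.77 + (15−11.35)²/11.35 + (7−12.12)²/12.12 + (23−14.23)²/14.23 + (9−12.65)²/12.65 = 18.2292
df = 2
p-value (upper-tail) = 0.00011
At α=0.05: p < α → reject H₀

reject H₀: yes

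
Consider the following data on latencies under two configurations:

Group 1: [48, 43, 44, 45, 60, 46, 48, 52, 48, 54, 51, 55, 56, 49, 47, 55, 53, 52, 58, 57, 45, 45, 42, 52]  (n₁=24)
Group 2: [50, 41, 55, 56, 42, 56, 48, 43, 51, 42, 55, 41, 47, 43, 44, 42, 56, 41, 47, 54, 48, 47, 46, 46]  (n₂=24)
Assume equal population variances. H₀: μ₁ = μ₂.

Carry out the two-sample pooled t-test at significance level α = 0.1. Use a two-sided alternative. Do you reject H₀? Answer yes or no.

x̄₁=50.208, s₁=5.099, n₁=24
x̄₂=47.542, s₂=5.381, n₂=24
s_p² = [23·5.099² + 23·5.381²]/46 = 27.4764
SE = √(s_p²·(1/24+1/24)) = 1.5132
t = (50.208−47.542)/1.5132 = 1.7623
df = 46
p-value (two-sided) = 0.08466
At α=0.1: p < α → reject H₀

reject H₀: yes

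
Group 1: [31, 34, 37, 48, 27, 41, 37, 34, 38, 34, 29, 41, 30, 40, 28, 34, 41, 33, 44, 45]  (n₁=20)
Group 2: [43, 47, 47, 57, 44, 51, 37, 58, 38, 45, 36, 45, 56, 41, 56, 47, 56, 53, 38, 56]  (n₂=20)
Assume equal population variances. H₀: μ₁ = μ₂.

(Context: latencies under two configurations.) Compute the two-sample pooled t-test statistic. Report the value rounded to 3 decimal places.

x̄₁=36.300, s₁=5.913, n₁=20
x̄₂=47.550, s₂=7.409, n₂=20
s_p² = [19·5.913² + 19·7.409²]/38 = 44.9250
SE = √(s_p²·(1/20+1/20)) = 2.1196
t = (36.300−47.550)/2.1196 = -5.3077
df = 38

test statistic = -5.308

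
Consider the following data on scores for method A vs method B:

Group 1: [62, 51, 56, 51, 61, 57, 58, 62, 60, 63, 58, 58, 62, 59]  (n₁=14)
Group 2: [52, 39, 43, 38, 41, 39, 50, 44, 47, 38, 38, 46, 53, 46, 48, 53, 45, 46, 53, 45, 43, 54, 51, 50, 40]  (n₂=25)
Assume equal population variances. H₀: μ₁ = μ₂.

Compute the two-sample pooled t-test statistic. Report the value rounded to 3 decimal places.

test statistic = 7.881

x̄₁=58.429, s₁=3.797, n₁=14
x̄₂=45.680, s₂=5.329, n₂=25
s_p² = [13·3.797² + 24·5.329²]/37 = 23.4829
SE = √(s_p²·(1/14+1/25)) = 1.6176
t = (58.429−45.680)/1.6176 = 7.8811
df = 37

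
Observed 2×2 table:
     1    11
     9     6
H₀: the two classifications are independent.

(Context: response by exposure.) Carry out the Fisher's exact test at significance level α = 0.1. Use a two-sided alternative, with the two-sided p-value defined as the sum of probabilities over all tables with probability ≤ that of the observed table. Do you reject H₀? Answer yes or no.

Margins: r₁=12, r₂=15, c₁=10, c₂=17, n=27
p_obs = C(12,1)·C(15,9)/C(27,10); sum pmf over tables with pmf ≤ p_obs
p-value (two-sided) = 0.01404
At α=0.1: p < α → reject H₀

reject H₀: yes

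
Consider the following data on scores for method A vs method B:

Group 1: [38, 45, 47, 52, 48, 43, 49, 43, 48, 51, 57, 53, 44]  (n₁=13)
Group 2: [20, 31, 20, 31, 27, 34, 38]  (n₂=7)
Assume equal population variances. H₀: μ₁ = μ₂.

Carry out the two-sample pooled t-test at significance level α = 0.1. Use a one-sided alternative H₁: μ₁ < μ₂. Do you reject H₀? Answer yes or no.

x̄₁=47.538, s₁=5.043, n₁=13
x̄₂=28.714, s₂=6.824, n₂=7
s_p² = [12·5.043² + 6·6.824²]/18 = 32.4811
SE = √(s_p²·(1/13+1/7)) = 2.6718
t = (47.538−28.714)/2.6718 = 7.0454
df = 18
p-value (one-sided, H₁ less) = 1.00000
At α=0.1: p ≥ α → fail to reject H₀

reject H₀: no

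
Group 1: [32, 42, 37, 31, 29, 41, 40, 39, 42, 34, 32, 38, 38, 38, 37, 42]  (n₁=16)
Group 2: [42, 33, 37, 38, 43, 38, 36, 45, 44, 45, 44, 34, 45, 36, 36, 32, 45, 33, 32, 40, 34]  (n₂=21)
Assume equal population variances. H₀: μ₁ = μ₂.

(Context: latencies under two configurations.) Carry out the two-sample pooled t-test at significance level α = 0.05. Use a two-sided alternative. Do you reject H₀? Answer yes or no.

reject H₀: no

x̄₁=37.000, s₁=4.211, n₁=16
x̄₂=38.667, s₂=4.851, n₂=21
s_p² = [15·4.211² + 20·4.851²]/35 = 21.0476
SE = √(s_p²·(1/16+1/21)) = 1.5224
t = (37.000−38.667)/1.5224 = -1.0948
df = 35
p-value (two-sided) = 0.28110
At α=0.05: p ≥ α → fail to reject H₀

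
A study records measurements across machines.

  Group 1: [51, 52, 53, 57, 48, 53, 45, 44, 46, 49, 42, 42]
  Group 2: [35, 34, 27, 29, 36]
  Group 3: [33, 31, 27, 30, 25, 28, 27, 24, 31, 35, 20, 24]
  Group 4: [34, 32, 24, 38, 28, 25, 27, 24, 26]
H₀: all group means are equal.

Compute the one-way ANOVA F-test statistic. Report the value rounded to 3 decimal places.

test statistic = 50.558

Group means [48.50, 32.20, 27.92, 28.67], grand mean 35.158
SSB = Σnᵢ(x̄ᵢ−x̄)² = 3188.336; SSW = ΣΣ(x−x̄ᵢ)² = 714.717
MSB = 3188.336/3 = 1062.7787; MSW = 714.717/34 = 21.0211
F = MSB/MSW = 50.5578
df = (3, 34)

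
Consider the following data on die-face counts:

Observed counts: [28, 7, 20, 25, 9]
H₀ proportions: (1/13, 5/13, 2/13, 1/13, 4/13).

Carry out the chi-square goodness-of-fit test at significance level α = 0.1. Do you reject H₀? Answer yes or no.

n = 89; E_i = n·p_i = [6.85, 34.23, 13.69, 6.85, 27.38]
χ² = (28−6.85)²/6.85 + (7−34.23)²/34.23 + (20−13.69)²/13.69 + (25−6.85)²/6.85 + (9−27.38)²/27.38 = 150.4118
df = 4
p-value (upper-tail) = 0.00000
At α=0.1: p < α → reject H₀

reject H₀: yes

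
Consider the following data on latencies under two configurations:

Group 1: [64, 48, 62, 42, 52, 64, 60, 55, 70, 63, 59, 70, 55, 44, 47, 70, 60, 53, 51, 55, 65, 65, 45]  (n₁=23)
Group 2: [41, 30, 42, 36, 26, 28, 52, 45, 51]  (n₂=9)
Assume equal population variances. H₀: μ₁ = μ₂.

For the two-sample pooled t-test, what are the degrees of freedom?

df = n₁ + n₂ − 2 = 23 + 9 − 2 = 30

degrees of freedom = 30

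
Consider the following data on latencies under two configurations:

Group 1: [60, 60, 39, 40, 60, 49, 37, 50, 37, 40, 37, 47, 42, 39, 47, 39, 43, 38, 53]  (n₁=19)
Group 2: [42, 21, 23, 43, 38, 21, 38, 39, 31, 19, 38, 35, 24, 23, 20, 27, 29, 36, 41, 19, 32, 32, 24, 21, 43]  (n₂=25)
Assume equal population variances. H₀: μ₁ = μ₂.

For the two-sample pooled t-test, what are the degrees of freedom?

df = n₁ + n₂ − 2 = 19 + 25 − 2 = 42

degrees of freedom = 42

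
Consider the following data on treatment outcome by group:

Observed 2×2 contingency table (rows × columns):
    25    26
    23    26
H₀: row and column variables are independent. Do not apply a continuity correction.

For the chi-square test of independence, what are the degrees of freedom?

df = (r−1)(c−1) = (2−1)·(2−1) = 1

degrees of freedom = 1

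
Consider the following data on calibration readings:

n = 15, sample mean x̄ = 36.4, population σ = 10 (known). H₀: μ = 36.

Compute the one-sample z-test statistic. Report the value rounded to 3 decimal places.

SE = σ/√n = 10/√15 = 2.5820
z = (x̄−μ₀)/SE = (36.4−36)/2.5820 = 0.1549

test statistic = 0.155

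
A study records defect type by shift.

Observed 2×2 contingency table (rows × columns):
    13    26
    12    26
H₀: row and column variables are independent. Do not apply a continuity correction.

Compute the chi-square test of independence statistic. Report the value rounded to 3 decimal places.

test statistic = 0.027

Row totals [39, 38], col totals [25, 52], n=77
χ² = (13−12.66)²/12.66 + (26−26.34)²/26.34 + (12−12.34)²/12.34 + (26−25.66)²/25.66 = 0.0270
df = 1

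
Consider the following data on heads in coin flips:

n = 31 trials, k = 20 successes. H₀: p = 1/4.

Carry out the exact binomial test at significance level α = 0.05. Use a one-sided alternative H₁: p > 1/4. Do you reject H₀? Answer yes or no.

reject H₀: yes

Exact binomial: n=31, k=20, p₀=1/4=0.2500
P(X≥20) from Σ C(n,i)·p₀^i·(1−p₀)^(n−i)
p-value (one-sided, H₁ greater) = 0.00000
At α=0.05: p < α → reject H₀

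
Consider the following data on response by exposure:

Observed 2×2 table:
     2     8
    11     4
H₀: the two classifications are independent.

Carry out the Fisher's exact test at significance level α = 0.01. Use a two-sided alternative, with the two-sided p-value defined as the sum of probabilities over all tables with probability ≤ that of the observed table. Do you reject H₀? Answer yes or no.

Margins: r₁=10, r₂=15, c₁=13, c₂=12, n=25
p_obs = C(10,2)·C(15,11)/C(25,13); sum pmf over tables with pmf ≤ p_obs
p-value (two-sided) = 0.01542
At α=0.01: p ≥ α → fail to reject H₀

reject H₀: no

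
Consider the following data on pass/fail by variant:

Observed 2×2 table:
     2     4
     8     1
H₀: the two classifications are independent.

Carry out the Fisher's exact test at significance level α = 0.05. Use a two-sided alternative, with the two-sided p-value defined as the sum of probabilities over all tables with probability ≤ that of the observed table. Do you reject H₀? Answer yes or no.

reject H₀: no

Margins: r₁=6, r₂=9, c₁=10, c₂=5, n=15
p_obs = C(6,2)·C(9,8)/C(15,10); sum pmf over tables with pmf ≤ p_obs
p-value (two-sided) = 0.08891
At α=0.05: p ≥ α → fail to reject H₀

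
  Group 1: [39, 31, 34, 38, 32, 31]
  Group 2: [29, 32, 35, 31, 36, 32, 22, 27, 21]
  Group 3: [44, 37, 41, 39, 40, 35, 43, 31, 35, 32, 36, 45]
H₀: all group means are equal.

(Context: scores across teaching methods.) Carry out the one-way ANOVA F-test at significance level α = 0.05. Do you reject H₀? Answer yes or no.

reject H₀: yes

Group means [34.17, 29.44, 38.17], grand mean 34.370
SSB = Σnᵢ(x̄ᵢ−x̄)² = 391.574; SSW = ΣΣ(x−x̄ᵢ)² = 516.722
MSB = 391.574/2 = 195.7870; MSW = 516.722/24 = 21.5301
F = MSB/MSW = 9.0936
df = (2, 24)
p-value (upper-tail) = 0.00115
At α=0.05: p < α → reject H₀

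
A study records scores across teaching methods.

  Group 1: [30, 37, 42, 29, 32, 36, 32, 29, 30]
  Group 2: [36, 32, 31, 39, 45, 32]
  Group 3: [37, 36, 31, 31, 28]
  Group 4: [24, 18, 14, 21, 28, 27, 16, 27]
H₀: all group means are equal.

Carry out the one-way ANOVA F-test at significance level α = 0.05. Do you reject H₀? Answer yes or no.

Group means [33.00, 35.83, 32.60, 21.88], grand mean 30.357
SSB = Σnᵢ(x̄ᵢ−x̄)² = 843.520; SSW = ΣΣ(x−x̄ᵢ)² = 568.908
MSB = 843.520/3 = 281.1734; MSW = 568.908/24 = 23.7045
F = MSB/MSW = 11.8616
df = (3, 24)
p-value (upper-tail) = 0.00006
At α=0.05: p < α → reject H₀

reject H₀: yes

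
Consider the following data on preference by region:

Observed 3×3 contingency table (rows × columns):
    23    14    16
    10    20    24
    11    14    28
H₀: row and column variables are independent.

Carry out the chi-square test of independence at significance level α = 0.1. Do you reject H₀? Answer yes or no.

Row totals [53, 54, 53], col totals [44, 48, 68], n=160
χ² = (23−14.57)²/14.57 + (14−15.90)²/15.90 + (16−22.52)²/22.52 + (10−14.85)²/14.85 + (20−16.20)²/16.20 + (24−22.95)²/22.95 + (11−14.57)²/14.57 + (14−15.90)²/15.90 + (28−22.52)²/22.52 = 11.9453
df = 4
p-value (upper-tail) = 0.01776
At α=0.1: p < α → reject H₀

reject H₀: yes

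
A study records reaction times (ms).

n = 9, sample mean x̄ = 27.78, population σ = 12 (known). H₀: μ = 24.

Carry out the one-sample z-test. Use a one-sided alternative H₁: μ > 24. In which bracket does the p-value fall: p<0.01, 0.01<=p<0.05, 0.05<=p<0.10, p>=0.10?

SE = σ/√n = 12/√9 = 4.0000
z = (x̄−μ₀)/SE = (27.78−24)/4.0000 = 0.9450
p-value (one-sided, H₁ greater) = 0.17233
→ bracket: p>=0.10

p-value bracket: p>=0.10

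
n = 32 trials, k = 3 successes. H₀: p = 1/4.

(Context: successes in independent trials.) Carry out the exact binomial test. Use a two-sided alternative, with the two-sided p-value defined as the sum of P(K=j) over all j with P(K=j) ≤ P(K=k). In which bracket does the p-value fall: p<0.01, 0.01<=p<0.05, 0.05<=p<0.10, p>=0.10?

Exact binomial: n=32, k=3, p₀=1/4=0.2500
P(X=j) = C(n,j)·p₀^j·(1−p₀)^(n−j); p = Σ P(X=j) over j with P(X=j) ≤ P(X=3)
p-value (two-sided) = 0.04103
→ bracket: 0.01<=p<0.05

p-value bracket: 0.01<=p<0.05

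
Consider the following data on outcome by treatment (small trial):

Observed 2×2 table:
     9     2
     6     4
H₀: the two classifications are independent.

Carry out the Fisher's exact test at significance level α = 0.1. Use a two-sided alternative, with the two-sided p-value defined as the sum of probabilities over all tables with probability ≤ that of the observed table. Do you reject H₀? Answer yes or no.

Margins: r₁=11, r₂=10, c₁=15, c₂=6, n=21
p_obs = C(11,9)·C(10,6)/C(21,15); sum pmf over tables with pmf ≤ p_obs
p-value (two-sided) = 0.36146
At α=0.1: p ≥ α → fail to reject H₀

reject H₀: no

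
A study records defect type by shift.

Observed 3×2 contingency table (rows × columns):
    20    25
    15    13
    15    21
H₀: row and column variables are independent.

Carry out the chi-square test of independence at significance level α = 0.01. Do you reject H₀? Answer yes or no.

reject H₀: no

Row totals [45, 28, 36], col totals [50, 59], n=109
χ² = (20−20.64)²/20.64 + (25−24.36)²/24.36 + (15−12.84)²/12.84 + (13−15.16)²/15.16 + (15−16.51)²/16.51 + (21−19.49)²/19.49 = 0.9619
df = 2
p-value (upper-tail) = 0.61821
At α=0.01: p ≥ α → fail to reject H₀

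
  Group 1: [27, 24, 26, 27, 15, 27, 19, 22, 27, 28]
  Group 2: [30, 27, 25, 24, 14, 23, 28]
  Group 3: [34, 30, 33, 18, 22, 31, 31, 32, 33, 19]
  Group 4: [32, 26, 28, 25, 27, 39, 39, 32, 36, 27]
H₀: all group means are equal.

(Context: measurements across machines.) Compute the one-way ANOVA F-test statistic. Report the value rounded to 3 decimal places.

test statistic = 3.665

Group means [24.20, 24.43, 28.30, 31.10], grand mean 27.216
SSB = Σnᵢ(x̄ᵢ−x̄)² = 307.956; SSW = ΣΣ(x−x̄ᵢ)² = 924.314
MSB = 307.956/3 = 102.6520; MSW = 924.314/33 = 28.0095
F = MSB/MSW = 3.6649
df = (3, 33)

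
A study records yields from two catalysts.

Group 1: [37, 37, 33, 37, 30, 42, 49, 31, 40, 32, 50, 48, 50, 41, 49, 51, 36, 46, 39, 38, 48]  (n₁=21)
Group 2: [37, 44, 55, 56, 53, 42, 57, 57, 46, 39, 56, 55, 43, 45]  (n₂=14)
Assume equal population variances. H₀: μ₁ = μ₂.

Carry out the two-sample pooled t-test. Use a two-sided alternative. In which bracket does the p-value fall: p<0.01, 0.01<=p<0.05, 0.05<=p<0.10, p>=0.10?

x̄₁=41.143, s₁=6.952, n₁=21
x̄₂=48.929, s₂=7.301, n₂=14
s_p² = [20·6.952² + 13·7.301²]/33 = 50.2879
SE = √(s_p²·(1/21+1/14)) = 2.4468
t = (41.143−48.929)/2.4468 = -3.1820
df = 33
p-value (two-sided) = 0.00318
→ bracket: p<0.01

p-value bracket: p<0.01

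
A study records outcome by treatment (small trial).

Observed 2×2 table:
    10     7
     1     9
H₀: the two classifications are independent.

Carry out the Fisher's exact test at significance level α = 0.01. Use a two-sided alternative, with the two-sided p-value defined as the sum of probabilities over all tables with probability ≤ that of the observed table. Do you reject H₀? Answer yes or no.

Margins: r₁=17, r₂=10, c₁=11, c₂=16, n=27
p_obs = C(17,10)·C(10,1)/C(27,11); sum pmf over tables with pmf ≤ p_obs
p-value (two-sided) = 0.01832
At α=0.01: p ≥ α → fail to reject H₀

reject H₀: no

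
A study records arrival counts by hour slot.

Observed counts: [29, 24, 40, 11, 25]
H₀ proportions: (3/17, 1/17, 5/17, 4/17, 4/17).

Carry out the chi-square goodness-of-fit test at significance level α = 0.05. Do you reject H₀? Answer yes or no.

n = 129; E_i = n·p_i = [22.76, 7.59, 37.94, 30.35, 30.35]
χ² = (29−22.76)²/22.76 + (24−7.59)²/7.59 + (40−37.94)²/37.94 + (11−30.35)²/30.35 + (25−30.35)²/30.35 = 50.5982
df = 4
p-value (upper-tail) = 0.00000
At α=0.05: p < α → reject H₀

reject H₀: yes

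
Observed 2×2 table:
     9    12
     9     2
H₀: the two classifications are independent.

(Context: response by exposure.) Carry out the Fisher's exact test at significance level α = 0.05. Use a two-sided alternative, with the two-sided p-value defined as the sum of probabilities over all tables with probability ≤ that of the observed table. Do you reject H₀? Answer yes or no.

Margins: r₁=21, r₂=11, c₁=18, c₂=14, n=32
p_obs = C(21,9)·C(11,9)/C(32,18); sum pmf over tables with pmf ≤ p_obs
p-value (two-sided) = 0.06079
At α=0.05: p ≥ α → fail to reject H₀

reject H₀: no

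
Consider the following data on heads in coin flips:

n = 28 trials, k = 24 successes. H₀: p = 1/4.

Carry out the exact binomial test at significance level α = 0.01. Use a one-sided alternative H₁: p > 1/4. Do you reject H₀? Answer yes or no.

reject H₀: yes

Exact binomial: n=28, k=24, p₀=1/4=0.2500
P(X≥24) from Σ C(n,i)·p₀^i·(1−p₀)^(n−i)
p-value (one-sided, H₁ greater) = 0.00000
At α=0.01: p < α → reject H₀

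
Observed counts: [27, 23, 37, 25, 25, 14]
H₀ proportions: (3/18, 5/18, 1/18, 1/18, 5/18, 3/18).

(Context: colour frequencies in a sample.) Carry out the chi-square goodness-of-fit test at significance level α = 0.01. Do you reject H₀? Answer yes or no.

n = 151; E_i = n·p_i = [25.17, 41.94, 8.39, 8.39, 41.94, 25.17]
χ² = (27−25.17)²/25.17 + (23−41.94)²/41.94 + (37−8.39)²/8.39 + (25−8.39)²/8.39 + (25−41.94)²/41.94 + (14−25.17)²/25.17 = 150.9629
df = 5
p-value (upper-tail) = 0.00000
At α=0.01: p < α → reject H₀

reject H₀: yes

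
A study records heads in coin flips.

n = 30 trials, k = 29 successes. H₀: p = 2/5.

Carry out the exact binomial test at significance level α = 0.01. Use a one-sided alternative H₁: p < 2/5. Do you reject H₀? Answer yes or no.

Exact binomial: n=30, k=29, p₀=2/5=0.4000
P(X≤29) from Σ C(n,i)·p₀^i·(1−p₀)^(n−i)
p-value (one-sided, H₁ less) = 1.00000
At α=0.01: p ≥ α → fail to reject H₀

reject H₀: no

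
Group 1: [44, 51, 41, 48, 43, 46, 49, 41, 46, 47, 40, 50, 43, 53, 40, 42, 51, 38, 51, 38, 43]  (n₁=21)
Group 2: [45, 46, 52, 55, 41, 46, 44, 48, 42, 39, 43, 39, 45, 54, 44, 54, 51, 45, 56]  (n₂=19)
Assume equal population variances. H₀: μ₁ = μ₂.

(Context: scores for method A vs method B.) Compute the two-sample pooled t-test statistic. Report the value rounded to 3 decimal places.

x̄₁=45.000, s₁=4.637, n₁=21
x̄₂=46.789, s₂=5.381, n₂=19
s_p² = [20·4.637² + 18·5.381²]/38 = 25.0305
SE = √(s_p²·(1/21+1/19)) = 1.5841
t = (45.000−46.789)/1.5841 = -1.1297
df = 38

test statistic = -1.130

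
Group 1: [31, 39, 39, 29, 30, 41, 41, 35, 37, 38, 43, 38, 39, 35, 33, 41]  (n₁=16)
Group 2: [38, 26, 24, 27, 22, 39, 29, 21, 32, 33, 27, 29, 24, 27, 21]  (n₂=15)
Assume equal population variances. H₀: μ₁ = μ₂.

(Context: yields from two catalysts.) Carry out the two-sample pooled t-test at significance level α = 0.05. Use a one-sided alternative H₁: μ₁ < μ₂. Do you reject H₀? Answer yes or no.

reject H₀: no

x̄₁=36.812, s₁=4.246, n₁=16
x̄₂=27.933, s₂=5.587, n₂=15
s_p² = [15·4.246² + 14·5.587²]/29 = 24.3921
SE = √(s_p²·(1/16+1/15)) = 1.7750
t = (36.812−27.933)/1.7750 = 5.0023
df = 29
p-value (one-sided, H₁ less) = 0.99999
At α=0.05: p ≥ α → fail to reject H₀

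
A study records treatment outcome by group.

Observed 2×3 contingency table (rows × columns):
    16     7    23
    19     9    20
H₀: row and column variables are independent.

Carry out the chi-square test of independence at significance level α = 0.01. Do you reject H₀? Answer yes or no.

reject H₀: no

Row totals [46, 48], col totals [35, 16, 43], n=94
χ² = (16−17.13)²/17.13 + (7−7.83)²/7.83 + (23−21.04)²/21.04 + (19−17.87)²/17.87 + (9−8.17)²/8.17 + (20−21.96)²/21.96 = 0.6742
df = 2
p-value (upper-tail) = 0.71384
At α=0.01: p ≥ α → fail to reject H₀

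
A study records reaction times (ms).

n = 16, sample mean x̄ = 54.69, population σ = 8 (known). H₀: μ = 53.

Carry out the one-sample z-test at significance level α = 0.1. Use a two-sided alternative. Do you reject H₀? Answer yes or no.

reject H₀: no

SE = σ/√n = 8/√16 = 2.0000
z = (x̄−μ₀)/SE = (54.69−53)/2.0000 = 0.8450
p-value (two-sided) = 0.39811
At α=0.1: p ≥ α → fail to reject H₀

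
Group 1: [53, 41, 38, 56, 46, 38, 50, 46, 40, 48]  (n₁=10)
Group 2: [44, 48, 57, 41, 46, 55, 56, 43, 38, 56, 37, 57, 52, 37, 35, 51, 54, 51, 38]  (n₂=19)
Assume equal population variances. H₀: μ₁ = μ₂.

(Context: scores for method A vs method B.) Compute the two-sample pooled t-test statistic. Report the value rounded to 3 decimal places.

test statistic = -0.543

x̄₁=45.600, s₁=6.293, n₁=10
x̄₂=47.158, s₂=7.819, n₂=19
s_p² = [9·6.293² + 18·7.819²]/27 = 53.9602
SE = √(s_p²·(1/10+1/19)) = 2.8698
t = (45.600−47.158)/2.8698 = -0.5428
df = 27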